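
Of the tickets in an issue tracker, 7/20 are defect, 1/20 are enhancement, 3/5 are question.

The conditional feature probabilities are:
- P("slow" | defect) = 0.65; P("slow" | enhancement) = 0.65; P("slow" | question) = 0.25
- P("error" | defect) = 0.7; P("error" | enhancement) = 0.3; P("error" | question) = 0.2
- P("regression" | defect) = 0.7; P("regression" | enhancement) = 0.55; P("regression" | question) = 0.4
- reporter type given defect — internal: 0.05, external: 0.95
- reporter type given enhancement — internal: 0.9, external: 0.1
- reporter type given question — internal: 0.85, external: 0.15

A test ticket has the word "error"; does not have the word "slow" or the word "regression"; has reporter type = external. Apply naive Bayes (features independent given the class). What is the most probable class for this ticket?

defect

defect: 0.35 × (1−0.65) × 0.7 × (1−0.7) × 0.95 = 0.02443875
enhancement: 0.05 × (1−0.65) × 0.3 × (1−0.55) × 0.1 = 0.00023625
question: 0.6 × (1−0.25) × 0.2 × (1−0.4) × 0.15 = 0.0081
Highest score → defect.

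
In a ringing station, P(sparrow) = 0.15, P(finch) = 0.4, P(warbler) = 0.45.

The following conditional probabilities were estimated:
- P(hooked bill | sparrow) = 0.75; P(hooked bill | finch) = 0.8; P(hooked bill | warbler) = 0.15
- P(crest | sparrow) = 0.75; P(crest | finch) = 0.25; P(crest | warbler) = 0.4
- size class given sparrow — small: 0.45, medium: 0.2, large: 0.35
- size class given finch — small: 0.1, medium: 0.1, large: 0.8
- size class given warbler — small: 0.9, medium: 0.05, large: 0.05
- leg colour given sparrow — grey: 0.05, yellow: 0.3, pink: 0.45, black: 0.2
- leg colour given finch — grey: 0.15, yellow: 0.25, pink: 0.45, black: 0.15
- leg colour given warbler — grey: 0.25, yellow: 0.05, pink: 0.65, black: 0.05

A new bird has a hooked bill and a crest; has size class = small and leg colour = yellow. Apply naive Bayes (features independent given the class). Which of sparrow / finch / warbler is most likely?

sparrow

sparrow: 0.15 × 0.75 × 0.75 × 0.45 × 0.3 = 0.011390625
finch: 0.4 × 0.8 × 0.25 × 0.1 × 0.25 = 0.002
warbler: 0.45 × 0.15 × 0.4 × 0.9 × 0.05 = 0.001215
Highest score → sparrow.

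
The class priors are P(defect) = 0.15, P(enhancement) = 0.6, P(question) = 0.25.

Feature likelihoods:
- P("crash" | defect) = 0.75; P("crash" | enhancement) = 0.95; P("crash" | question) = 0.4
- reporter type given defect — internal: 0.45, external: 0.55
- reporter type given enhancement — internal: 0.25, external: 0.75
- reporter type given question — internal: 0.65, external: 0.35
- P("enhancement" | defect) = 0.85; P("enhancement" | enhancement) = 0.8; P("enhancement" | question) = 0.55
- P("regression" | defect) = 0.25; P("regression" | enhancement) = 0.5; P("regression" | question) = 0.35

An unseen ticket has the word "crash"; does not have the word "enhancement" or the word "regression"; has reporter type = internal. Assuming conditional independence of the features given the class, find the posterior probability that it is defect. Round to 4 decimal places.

0.1462

defect: 0.15 × 0.75 × 0.45 × (1−0.85) × (1−0.25) = 0.0056953125
enhancement: 0.6 × 0.95 × 0.25 × (1−0.8) × (1−0.5) = 0.01425
question: 0.25 × 0.4 × 0.65 × (1−0.55) × (1−0.35) = 0.0190125
P(defect | x) = 0.0056953125 / 0.0389578125 ≈ 0.1462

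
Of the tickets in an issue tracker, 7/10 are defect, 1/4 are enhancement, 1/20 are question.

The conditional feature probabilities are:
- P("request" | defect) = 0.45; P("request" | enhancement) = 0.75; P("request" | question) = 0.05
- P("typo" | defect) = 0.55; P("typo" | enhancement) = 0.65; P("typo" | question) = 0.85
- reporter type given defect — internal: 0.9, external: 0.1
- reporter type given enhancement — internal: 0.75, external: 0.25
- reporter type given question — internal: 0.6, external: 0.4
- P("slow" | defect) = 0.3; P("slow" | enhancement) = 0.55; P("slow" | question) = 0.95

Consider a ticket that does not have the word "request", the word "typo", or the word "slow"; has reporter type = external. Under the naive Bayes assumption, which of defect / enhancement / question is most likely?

defect

defect: 0.7 × (1−0.45) × (1−0.55) × 0.1 × (1−0.3) = 0.0121275
enhancement: 0.25 × (1−0.75) × (1−0.65) × 0.25 × (1−0.55) = 0.0024609375
question: 0.05 × (1−0.05) × (1−0.85) × 0.4 × (1−0.95) = 0.0001425
Highest score → defect.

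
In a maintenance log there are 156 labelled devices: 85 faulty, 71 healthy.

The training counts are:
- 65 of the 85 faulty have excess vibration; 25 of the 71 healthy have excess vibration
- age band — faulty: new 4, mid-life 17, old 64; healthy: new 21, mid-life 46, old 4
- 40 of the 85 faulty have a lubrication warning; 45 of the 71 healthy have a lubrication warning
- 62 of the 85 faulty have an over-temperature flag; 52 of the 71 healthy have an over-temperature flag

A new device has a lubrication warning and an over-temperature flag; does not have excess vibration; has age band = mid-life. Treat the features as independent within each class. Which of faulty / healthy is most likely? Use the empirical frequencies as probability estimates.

faulty: (85/156) × (20/85) × (17/85) × (40/85) × (62/85) ≈ 0.00880135
healthy: (71/156) × (46/71) × (46/71) × (45/71) × (52/71) ≈ 0.0886813
Highest score → healthy.

healthy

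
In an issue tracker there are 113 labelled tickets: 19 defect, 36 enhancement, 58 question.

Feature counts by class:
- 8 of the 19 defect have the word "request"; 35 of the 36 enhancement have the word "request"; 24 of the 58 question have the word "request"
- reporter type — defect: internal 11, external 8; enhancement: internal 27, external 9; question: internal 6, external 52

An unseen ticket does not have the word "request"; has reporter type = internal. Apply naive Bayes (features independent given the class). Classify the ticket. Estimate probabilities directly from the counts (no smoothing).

defect: (19/113) × (11/19) × (11/19) ≈ 0.0563577
enhancement: (36/113) × (1/36) × (27/36) ≈ 0.00663717
question: (58/113) × (34/58) × (6/58) ≈ 0.031126
Highest score → defect.

defect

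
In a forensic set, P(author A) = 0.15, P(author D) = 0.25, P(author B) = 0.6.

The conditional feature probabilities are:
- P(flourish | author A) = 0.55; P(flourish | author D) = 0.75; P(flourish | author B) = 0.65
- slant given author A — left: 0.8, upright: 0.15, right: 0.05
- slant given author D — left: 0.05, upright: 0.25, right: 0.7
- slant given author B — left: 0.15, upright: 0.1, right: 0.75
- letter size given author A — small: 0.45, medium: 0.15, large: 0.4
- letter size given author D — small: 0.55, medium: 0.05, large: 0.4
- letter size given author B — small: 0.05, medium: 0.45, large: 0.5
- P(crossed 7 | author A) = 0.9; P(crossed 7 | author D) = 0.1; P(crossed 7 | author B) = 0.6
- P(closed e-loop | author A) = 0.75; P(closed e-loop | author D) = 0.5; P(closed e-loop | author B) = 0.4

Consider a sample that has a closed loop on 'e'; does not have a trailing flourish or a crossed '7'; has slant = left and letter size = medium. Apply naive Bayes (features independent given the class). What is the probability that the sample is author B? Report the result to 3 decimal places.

author A: 0.15 × (1−0.55) × 0.8 × 0.15 × (1−0.9) × 0.75 = 0.0006075
author D: 0.25 × (1−0.75) × 0.05 × 0.05 × (1−0.1) × 0.5 = 0.0000703125
author B: 0.6 × (1−0.65) × 0.15 × 0.45 × (1−0.6) × 0.4 = 0.002268
P(author B | x) = 0.002268 / 0.0029458125 ≈ 0.770

0.770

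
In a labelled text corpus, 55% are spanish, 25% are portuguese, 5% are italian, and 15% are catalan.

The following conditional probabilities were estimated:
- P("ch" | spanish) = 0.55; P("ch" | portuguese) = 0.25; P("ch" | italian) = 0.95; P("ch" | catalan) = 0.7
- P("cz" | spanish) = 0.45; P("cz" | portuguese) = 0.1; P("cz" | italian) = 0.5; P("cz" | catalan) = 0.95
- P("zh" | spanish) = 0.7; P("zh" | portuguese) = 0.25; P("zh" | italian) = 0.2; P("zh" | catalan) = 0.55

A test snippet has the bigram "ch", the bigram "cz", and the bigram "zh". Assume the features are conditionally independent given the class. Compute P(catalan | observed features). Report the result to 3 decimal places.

0.351

spanish: 0.55 × 0.55 × 0.45 × 0.7 = 0.0952875
portuguese: 0.25 × 0.25 × 0.1 × 0.25 = 0.0015625
italian: 0.05 × 0.95 × 0.5 × 0.2 = 0.00475
catalan: 0.15 × 0.7 × 0.95 × 0.55 = 0.0548625
P(catalan | x) = 0.0548625 / 0.1564625 ≈ 0.351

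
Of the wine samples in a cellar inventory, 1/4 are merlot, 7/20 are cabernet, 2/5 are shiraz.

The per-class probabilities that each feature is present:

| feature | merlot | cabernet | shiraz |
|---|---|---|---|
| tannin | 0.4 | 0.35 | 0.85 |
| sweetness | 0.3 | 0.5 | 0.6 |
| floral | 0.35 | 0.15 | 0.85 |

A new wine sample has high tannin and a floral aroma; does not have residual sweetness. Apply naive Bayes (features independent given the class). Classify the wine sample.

merlot: 0.25 × 0.4 × (1−0.3) × 0.35 = 0.0245
cabernet: 0.35 × 0.35 × (1−0.5) × 0.15 = 0.0091875
shiraz: 0.4 × 0.85 × (1−0.6) × 0.85 = 0.1156
Highest score → shiraz.

shiraz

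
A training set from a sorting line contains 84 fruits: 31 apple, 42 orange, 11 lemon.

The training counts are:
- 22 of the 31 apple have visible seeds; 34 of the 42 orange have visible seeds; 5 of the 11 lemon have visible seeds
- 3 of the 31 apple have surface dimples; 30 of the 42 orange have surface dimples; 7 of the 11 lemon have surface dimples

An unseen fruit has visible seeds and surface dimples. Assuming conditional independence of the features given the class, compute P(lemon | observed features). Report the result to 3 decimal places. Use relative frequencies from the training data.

apple: (31/84) × (22/31) × (3/31) ≈ 0.0253456
orange: (42/84) × (34/42) × (30/42) ≈ 0.289116
lemon: (11/84) × (5/11) × (7/11) ≈ 0.0378788
P(lemon | x) = 0.0378788 / 0.3523404 ≈ 0.108

0.108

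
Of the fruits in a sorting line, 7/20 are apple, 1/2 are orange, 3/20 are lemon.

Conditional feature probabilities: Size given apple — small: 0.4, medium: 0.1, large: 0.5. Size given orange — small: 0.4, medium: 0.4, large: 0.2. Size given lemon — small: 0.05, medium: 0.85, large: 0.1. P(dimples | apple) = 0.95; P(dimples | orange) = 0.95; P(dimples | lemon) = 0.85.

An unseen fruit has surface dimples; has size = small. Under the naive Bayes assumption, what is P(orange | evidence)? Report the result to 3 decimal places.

apple: 0.35 × 0.4 × 0.95 = 0.133
orange: 0.5 × 0.4 × 0.95 = 0.19
lemon: 0.15 × 0.05 × 0.85 = 0.006375
P(orange | x) = 0.19 / 0.329375 ≈ 0.577

0.577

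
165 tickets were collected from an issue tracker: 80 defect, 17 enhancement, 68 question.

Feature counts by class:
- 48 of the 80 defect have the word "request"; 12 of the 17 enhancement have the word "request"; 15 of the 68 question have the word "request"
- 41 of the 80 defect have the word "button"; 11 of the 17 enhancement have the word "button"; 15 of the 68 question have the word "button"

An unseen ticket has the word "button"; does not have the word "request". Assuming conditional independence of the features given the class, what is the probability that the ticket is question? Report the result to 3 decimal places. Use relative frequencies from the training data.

0.373

defect: (80/165) × (32/80) × (41/80) ≈ 0.0993939
enhancement: (17/165) × (5/17) × (11/17) ≈ 0.0196078
question: (68/165) × (53/68) × (15/68) ≈ 0.0708556
P(question | x) = 0.0708556 / 0.1898573 ≈ 0.373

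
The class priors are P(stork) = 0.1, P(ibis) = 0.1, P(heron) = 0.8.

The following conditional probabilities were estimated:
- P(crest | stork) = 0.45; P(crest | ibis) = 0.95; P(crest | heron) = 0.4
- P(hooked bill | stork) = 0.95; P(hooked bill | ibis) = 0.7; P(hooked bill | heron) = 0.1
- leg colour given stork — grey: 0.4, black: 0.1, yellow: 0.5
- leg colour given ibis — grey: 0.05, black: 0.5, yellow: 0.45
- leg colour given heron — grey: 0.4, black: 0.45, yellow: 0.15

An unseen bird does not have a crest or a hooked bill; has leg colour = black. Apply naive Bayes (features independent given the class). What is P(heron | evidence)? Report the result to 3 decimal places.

stork: 0.1 × (1−0.45) × (1−0.95) × 0.1 = 0.000275
ibis: 0.1 × (1−0.95) × (1−0.7) × 0.5 = 0.00075
heron: 0.8 × (1−0.4) × (1−0.1) × 0.45 = 0.1944
P(heron | x) = 0.1944 / 0.195425 ≈ 0.995

0.995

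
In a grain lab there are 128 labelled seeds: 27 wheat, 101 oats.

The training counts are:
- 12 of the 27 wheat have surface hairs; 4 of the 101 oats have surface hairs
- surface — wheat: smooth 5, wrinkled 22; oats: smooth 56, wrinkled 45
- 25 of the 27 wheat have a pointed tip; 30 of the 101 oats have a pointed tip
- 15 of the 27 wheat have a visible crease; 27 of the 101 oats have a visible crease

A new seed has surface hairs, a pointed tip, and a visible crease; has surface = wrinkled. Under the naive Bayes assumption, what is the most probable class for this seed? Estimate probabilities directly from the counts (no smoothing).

wheat: (27/128) × (12/27) × (22/27) × (25/27) × (15/27) ≈ 0.0392947
oats: (101/128) × (4/101) × (45/101) × (30/101) × (27/101) ≈ 0.00110556
Highest score → wheat.

wheat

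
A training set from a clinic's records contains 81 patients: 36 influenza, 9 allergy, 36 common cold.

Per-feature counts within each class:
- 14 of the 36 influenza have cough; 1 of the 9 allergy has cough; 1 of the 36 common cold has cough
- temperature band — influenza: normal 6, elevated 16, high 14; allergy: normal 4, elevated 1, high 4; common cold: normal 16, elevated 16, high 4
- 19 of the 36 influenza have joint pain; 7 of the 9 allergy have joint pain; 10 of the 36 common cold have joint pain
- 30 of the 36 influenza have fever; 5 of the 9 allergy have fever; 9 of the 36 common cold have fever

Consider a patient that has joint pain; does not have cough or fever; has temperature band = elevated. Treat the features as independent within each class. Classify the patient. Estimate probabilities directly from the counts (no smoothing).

common cold

influenza: (36/81) × (22/36) × (16/36) × (19/36) × (6/36) ≈ 0.0106183
allergy: (9/81) × (8/9) × (1/9) × (7/9) × (4/9) ≈ 0.00379346
common cold: (36/81) × (35/36) × (16/36) × (10/36) × (27/36) ≈ 0.0400091
Highest score → common cold.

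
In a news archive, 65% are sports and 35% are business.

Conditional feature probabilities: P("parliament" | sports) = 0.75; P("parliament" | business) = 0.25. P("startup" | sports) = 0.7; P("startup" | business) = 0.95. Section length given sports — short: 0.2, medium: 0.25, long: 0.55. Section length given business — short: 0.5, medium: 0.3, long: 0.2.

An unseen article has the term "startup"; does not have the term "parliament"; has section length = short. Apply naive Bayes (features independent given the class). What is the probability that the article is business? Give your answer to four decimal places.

0.8457

sports: 0.65 × (1−0.75) × 0.7 × 0.2 = 0.02275
business: 0.35 × (1−0.25) × 0.95 × 0.5 = 0.1246875
P(business | x) = 0.1246875 / 0.1474375 ≈ 0.8457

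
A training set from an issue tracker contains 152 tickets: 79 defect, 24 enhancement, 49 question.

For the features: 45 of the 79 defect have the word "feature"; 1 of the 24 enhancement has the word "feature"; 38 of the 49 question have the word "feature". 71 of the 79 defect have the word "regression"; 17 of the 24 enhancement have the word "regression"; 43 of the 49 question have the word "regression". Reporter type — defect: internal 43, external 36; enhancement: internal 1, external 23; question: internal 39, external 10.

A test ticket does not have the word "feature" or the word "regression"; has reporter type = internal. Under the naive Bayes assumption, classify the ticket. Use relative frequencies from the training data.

defect

defect: (79/152) × (34/79) × (8/79) × (43/79) ≈ 0.0123293
enhancement: (24/152) × (23/24) × (7/24) × (1/24) ≈ 0.00183891
question: (49/152) × (11/49) × (6/49) × (39/49) ≈ 0.00705298
Highest score → defect.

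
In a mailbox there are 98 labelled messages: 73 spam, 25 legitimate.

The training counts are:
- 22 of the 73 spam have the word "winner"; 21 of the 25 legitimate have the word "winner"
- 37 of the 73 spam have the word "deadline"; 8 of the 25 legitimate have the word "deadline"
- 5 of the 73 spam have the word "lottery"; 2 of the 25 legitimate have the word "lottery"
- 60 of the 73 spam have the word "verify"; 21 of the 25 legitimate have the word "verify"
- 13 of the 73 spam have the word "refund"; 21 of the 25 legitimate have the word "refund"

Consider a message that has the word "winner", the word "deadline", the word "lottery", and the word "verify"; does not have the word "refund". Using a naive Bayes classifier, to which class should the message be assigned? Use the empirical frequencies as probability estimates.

spam: (73/98) × (22/73) × (37/73) × (5/73) × (60/73) × (60/73) ≈ 0.00526477
legitimate: (25/98) × (21/25) × (8/25) × (2/25) × (21/25) × (4/25) = 0.00073728
Highest score → spam.

spam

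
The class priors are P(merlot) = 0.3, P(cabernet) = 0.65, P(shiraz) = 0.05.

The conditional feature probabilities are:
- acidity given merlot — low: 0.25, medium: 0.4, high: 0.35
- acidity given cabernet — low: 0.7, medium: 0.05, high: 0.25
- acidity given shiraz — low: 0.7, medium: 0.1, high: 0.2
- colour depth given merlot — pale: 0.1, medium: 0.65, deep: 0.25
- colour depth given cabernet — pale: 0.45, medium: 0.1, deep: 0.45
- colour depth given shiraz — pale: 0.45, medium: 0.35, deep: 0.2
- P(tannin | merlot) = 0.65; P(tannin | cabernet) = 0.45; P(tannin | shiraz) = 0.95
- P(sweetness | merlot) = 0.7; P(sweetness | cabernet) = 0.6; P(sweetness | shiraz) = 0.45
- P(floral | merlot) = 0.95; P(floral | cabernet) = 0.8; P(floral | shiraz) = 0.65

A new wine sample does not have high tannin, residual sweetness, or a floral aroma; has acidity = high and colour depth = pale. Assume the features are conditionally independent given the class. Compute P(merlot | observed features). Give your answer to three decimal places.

merlot: 0.3 × 0.35 × 0.1 × (1−0.65) × (1−0.7) × (1−0.95) = 0.000055125
cabernet: 0.65 × 0.25 × 0.45 × (1−0.45) × (1−0.6) × (1−0.8) = 0.0032175
shiraz: 0.05 × 0.2 × 0.45 × (1−0.95) × (1−0.45) × (1−0.65) = 0.0000433125
P(merlot | x) = 0.000055125 / 0.0033159375 ≈ 0.017

0.017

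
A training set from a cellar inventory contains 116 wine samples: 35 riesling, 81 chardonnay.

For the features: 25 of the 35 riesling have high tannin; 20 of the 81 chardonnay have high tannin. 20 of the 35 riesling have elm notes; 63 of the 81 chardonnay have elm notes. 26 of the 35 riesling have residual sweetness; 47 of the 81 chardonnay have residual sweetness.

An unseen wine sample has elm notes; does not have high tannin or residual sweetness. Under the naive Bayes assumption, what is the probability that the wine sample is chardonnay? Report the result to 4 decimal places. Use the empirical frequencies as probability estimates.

riesling: (35/116) × (10/35) × (20/35) × (9/35) ≈ 0.0126671
chardonnay: (81/116) × (61/81) × (63/81) × (34/81) ≈ 0.171681
P(chardonnay | x) = 0.171681 / 0.1843481 ≈ 0.9313

0.9313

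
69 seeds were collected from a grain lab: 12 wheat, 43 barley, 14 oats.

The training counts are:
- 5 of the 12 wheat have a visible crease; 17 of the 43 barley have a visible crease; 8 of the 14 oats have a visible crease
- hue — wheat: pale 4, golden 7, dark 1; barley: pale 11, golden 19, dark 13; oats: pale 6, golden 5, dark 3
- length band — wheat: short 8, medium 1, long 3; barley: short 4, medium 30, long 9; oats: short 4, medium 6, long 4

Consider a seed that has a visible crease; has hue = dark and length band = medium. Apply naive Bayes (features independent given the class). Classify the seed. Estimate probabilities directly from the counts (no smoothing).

wheat: (12/69) × (5/12) × (1/12) × (1/12) ≈ 0.000503221
barley: (43/69) × (17/43) × (13/43) × (30/43) ≈ 0.051967
oats: (14/69) × (8/14) × (3/14) × (6/14) ≈ 0.0106477
Highest score → barley.

barley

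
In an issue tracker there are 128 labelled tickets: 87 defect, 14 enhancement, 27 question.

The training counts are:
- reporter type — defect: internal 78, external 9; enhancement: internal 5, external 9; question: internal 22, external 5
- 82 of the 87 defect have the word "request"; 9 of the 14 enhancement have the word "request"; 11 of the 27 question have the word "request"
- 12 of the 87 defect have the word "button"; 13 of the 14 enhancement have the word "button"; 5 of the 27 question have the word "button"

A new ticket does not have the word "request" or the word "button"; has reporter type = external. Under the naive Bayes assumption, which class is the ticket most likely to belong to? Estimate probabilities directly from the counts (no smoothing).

question

defect: (87/128) × (9/87) × (5/87) × (75/87) ≈ 0.00348358
enhancement: (14/128) × (9/14) × (5/14) × (1/14) ≈ 0.00179369
question: (27/128) × (5/27) × (16/27) × (22/27) ≈ 0.0188615
Highest score → question.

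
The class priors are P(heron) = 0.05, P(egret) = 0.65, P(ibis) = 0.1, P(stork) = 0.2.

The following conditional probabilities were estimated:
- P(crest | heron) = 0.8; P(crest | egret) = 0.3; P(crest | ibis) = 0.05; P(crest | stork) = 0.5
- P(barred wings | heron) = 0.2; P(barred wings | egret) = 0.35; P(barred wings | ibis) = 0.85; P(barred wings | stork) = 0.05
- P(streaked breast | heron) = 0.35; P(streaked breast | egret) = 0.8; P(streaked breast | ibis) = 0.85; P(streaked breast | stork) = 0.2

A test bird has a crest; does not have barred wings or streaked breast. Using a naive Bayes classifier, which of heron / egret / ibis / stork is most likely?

stork

heron: 0.05 × 0.8 × (1−0.2) × (1−0.35) = 0.0208
egret: 0.65 × 0.3 × (1−0.35) × (1−0.8) = 0.02535
ibis: 0.1 × 0.05 × (1−0.85) × (1−0.85) = 0.0001125
stork: 0.2 × 0.5 × (1−0.05) × (1−0.2) = 0.076
Highest score → stork.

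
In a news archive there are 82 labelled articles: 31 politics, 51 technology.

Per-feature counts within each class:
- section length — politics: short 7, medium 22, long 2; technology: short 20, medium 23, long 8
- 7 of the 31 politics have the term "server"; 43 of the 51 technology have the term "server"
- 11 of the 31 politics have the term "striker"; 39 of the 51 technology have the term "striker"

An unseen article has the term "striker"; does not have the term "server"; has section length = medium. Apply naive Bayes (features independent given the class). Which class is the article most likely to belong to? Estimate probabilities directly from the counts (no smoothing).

politics

politics: (31/82) × (22/31) × (24/31) × (11/31) ≈ 0.0737037
technology: (51/82) × (23/51) × (8/51) × (39/51) ≈ 0.0336456
Highest score → politics.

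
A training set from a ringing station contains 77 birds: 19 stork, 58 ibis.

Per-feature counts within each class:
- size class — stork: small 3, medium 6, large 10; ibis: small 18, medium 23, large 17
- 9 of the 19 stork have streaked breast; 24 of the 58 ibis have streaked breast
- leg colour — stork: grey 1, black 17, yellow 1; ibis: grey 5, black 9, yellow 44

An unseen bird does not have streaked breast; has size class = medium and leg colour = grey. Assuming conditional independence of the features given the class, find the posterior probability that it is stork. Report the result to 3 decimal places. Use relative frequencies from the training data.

stork: (19/77) × (6/19) × (10/19) × (1/19) ≈ 0.00215851
ibis: (58/77) × (23/58) × (34/58) × (5/58) ≈ 0.0150949
P(stork | x) = 0.00215851 / 0.01725341 ≈ 0.125

0.125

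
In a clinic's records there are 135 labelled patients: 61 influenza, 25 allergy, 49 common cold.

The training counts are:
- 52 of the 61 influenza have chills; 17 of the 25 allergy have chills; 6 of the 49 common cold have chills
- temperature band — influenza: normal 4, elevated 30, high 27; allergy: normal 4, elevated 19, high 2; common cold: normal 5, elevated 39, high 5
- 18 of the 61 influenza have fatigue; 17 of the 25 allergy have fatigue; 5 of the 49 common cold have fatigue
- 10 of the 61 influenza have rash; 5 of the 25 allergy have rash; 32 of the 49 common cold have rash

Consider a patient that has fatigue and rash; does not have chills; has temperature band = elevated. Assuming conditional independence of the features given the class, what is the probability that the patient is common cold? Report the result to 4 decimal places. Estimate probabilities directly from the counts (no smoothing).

0.6866

influenza: (61/135) × (9/61) × (30/61) × (18/61) × (10/61) ≈ 0.00158604
allergy: (25/135) × (8/25) × (19/25) × (17/25) × (5/25) ≈ 0.00612504
common cold: (49/135) × (43/49) × (39/49) × (5/49) × (32/49) ≈ 0.0168939
P(common cold | x) = 0.0168939 / 0.02460498 ≈ 0.6866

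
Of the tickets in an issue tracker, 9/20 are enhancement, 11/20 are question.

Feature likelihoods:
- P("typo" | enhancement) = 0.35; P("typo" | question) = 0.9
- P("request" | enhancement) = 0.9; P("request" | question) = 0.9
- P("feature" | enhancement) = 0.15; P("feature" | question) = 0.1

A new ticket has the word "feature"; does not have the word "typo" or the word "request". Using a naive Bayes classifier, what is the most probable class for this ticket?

enhancement

enhancement: 0.45 × (1−0.35) × (1−0.9) × 0.15 = 0.0043875
question: 0.55 × (1−0.9) × (1−0.9) × 0.1 = 0.00055
Highest score → enhancement.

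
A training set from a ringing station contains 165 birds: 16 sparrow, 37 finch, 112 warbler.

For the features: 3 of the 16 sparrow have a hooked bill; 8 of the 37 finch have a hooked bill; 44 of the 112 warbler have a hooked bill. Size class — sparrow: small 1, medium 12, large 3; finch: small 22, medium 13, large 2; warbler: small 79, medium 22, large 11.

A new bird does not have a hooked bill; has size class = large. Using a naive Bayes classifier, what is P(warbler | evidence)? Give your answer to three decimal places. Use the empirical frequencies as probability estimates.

0.625

sparrow: (16/165) × (13/16) × (3/16) ≈ 0.0147727
finch: (37/165) × (29/37) × (2/37) ≈ 0.00950041
warbler: (112/165) × (68/112) × (11/112) ≈ 0.0404762
P(warbler | x) = 0.0404762 / 0.06474931 ≈ 0.625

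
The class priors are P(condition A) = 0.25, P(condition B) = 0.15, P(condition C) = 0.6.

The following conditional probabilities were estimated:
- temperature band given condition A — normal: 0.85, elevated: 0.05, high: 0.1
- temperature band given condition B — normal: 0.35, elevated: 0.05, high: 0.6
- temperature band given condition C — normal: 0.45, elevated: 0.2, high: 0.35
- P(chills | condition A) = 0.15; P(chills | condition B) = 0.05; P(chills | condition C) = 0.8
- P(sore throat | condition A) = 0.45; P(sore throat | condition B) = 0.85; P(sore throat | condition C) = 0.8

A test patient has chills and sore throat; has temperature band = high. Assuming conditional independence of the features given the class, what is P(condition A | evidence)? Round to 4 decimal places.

condition A: 0.25 × 0.1 × 0.15 × 0.45 = 0.0016875
condition B: 0.15 × 0.6 × 0.05 × 0.85 = 0.003825
condition C: 0.6 × 0.35 × 0.8 × 0.8 = 0.1344
P(condition A | x) = 0.0016875 / 0.1399125 ≈ 0.0121

0.0121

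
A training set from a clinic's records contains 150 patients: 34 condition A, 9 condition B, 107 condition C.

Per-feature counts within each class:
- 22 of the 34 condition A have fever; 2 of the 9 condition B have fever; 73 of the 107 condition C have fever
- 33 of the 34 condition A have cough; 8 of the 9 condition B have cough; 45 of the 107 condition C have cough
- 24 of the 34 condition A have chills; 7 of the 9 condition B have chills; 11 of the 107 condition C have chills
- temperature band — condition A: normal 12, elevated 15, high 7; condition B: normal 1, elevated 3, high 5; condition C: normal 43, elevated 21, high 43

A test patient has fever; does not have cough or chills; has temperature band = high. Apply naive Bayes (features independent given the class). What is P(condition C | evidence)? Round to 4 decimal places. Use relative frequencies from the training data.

condition A: (34/150) × (22/34) × (1/34) × (10/34) × (7/34) ≈ 0.000261212
condition B: (9/150) × (2/9) × (1/9) × (2/9) × (5/9) ≈ 0.000182899
condition C: (107/150) × (73/107) × (62/107) × (96/107) × (43/107) ≈ 0.101674
P(condition C | x) = 0.101674 / 0.102118111 ≈ 0.9957

0.9957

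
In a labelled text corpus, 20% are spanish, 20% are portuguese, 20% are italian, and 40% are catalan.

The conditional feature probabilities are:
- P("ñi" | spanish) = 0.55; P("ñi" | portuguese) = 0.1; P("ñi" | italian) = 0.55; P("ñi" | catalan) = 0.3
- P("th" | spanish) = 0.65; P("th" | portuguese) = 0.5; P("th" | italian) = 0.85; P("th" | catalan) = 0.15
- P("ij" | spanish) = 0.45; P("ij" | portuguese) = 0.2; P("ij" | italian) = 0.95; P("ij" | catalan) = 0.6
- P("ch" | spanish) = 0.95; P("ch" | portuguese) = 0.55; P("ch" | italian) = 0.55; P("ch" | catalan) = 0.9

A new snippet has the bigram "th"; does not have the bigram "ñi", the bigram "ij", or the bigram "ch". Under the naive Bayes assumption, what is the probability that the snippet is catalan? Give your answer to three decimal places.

0.045

spanish: 0.2 × (1−0.55) × 0.65 × (1−0.45) × (1−0.95) = 0.00160875
portuguese: 0.2 × (1−0.1) × 0.5 × (1−0.2) × (1−0.55) = 0.0324
italian: 0.2 × (1−0.55) × 0.85 × (1−0.95) × (1−0.55) = 0.00172125
catalan: 0.4 × (1−0.3) × 0.15 × (1−0.6) × (1−0.9) = 0.00168
P(catalan | x) = 0.00168 / 0.03741 ≈ 0.045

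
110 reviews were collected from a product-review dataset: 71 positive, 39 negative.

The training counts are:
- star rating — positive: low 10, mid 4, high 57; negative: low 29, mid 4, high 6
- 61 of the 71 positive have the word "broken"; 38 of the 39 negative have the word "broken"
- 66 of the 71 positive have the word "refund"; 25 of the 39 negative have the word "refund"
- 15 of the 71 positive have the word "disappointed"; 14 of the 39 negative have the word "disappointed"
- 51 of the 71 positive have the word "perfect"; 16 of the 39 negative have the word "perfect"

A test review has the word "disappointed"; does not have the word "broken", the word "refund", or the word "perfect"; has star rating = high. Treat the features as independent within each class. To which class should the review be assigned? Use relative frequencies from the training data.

positive: (71/110) × (57/71) × (10/71) × (5/71) × (15/71) × (20/71) ≈ 0.000305872
negative: (39/110) × (6/39) × (1/39) × (14/39) × (14/39) × (23/39) ≈ 0.000106288
Highest score → positive.

positive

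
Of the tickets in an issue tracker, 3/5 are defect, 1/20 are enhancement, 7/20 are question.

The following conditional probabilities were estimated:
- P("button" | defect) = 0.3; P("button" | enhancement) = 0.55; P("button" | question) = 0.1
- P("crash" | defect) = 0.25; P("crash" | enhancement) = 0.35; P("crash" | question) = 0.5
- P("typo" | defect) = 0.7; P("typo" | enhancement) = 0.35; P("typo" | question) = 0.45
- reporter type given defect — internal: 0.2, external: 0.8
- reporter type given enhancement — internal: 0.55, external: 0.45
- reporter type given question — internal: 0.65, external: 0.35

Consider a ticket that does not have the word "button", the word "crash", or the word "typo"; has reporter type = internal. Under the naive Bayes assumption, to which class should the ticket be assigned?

defect: 0.6 × (1−0.3) × (1−0.25) × (1−0.7) × 0.2 = 0.0189
enhancement: 0.05 × (1−0.55) × (1−0.35) × (1−0.35) × 0.55 = 0.0052284375
question: 0.35 × (1−0.1) × (1−0.5) × (1−0.45) × 0.65 = 0.05630625
Highest score → question.

question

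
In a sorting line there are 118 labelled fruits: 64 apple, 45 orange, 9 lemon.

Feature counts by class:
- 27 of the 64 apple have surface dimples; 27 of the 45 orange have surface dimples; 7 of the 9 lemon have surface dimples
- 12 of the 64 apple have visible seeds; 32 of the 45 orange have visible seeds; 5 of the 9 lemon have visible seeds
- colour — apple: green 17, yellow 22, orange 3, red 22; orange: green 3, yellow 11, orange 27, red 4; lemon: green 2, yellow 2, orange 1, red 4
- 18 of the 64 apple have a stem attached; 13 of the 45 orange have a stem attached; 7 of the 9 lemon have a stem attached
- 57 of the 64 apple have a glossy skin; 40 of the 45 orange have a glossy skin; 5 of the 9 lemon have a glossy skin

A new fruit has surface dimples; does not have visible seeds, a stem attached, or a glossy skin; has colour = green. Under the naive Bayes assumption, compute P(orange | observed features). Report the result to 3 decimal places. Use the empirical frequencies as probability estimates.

apple: (64/118) × (27/64) × (52/64) × (17/64) × (46/64) × (7/64) ≈ 0.00388213
orange: (45/118) × (27/45) × (13/45) × (3/45) × (32/45) × (5/45) ≈ 0.00034819
lemon: (9/118) × (7/9) × (4/9) × (2/9) × (2/9) × (4/9) ≈ 0.000578663
P(orange | x) = 0.00034819 / 0.004808983 ≈ 0.072

0.072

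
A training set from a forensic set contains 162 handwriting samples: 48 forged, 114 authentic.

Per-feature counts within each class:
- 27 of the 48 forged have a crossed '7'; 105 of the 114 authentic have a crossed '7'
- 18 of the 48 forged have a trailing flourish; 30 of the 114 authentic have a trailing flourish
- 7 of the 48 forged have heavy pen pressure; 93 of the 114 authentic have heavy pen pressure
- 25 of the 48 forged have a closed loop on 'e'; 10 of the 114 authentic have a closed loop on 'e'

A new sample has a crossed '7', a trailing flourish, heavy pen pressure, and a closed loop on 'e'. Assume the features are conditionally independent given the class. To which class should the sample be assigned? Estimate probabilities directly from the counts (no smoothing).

forged: (48/162) × (27/48) × (18/48) × (7/48) × (25/48) ≈ 0.00474718
authentic: (114/162) × (105/114) × (30/114) × (93/114) × (10/114) ≈ 0.0122057
Highest score → authentic.

authentic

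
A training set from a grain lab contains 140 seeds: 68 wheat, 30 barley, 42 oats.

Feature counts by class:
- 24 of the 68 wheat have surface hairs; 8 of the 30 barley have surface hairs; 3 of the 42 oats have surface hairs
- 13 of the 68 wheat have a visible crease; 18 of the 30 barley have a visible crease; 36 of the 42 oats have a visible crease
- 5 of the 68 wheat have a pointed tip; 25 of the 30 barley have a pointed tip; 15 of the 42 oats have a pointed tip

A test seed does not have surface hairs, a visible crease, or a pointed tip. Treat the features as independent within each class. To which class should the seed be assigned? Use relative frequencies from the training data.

wheat

wheat: (68/140) × (44/68) × (55/68) × (63/68) ≈ 0.23551
barley: (30/140) × (22/30) × (12/30) × (5/30) ≈ 0.0104762
oats: (42/140) × (39/42) × (6/42) × (27/42) ≈ 0.0255831
Highest score → wheat.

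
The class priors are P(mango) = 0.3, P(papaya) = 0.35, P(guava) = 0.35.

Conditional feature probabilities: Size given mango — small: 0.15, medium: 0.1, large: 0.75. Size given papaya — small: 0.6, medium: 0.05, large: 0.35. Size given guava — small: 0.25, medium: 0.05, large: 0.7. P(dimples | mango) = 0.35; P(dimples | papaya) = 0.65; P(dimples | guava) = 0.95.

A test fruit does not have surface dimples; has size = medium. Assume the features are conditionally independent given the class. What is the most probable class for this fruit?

mango

mango: 0.3 × 0.1 × (1−0.35) = 0.0195
papaya: 0.35 × 0.05 × (1−0.65) = 0.006125
guava: 0.35 × 0.05 × (1−0.95) = 0.000875
Highest score → mango.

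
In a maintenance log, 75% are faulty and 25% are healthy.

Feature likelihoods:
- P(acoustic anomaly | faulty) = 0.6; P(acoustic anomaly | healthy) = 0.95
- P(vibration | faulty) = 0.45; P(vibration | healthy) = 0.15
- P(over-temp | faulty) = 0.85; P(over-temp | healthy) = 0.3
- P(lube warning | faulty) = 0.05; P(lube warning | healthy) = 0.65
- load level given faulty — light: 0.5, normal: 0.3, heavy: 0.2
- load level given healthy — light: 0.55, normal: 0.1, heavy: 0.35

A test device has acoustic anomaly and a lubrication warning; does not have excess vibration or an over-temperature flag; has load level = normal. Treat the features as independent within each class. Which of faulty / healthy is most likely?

faulty: 0.75 × 0.6 × (1−0.45) × (1−0.85) × 0.05 × 0.3 = 0.000556875
healthy: 0.25 × 0.95 × (1−0.15) × (1−0.3) × 0.65 × 0.1 = 0.0091853125
Highest score → healthy.

healthy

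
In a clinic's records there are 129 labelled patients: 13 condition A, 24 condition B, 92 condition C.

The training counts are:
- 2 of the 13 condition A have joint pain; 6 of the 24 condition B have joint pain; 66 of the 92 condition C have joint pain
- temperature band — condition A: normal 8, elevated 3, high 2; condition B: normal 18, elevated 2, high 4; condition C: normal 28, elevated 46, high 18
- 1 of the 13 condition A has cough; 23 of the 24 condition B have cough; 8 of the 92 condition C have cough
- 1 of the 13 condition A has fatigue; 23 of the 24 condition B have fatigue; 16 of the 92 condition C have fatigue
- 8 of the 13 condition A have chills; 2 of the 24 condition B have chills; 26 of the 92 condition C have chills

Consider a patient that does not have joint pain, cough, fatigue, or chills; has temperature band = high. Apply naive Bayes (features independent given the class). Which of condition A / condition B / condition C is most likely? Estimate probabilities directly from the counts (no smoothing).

condition C

condition A: (13/129) × (11/13) × (2/13) × (12/13) × (12/13) × (5/13) ≈ 0.00429924
condition B: (24/129) × (18/24) × (4/24) × (1/24) × (1/24) × (22/24) ≈ 0.0000370101
condition C: (92/129) × (26/92) × (18/92) × (84/92) × (76/92) × (66/92) ≈ 0.0213374
Highest score → condition C.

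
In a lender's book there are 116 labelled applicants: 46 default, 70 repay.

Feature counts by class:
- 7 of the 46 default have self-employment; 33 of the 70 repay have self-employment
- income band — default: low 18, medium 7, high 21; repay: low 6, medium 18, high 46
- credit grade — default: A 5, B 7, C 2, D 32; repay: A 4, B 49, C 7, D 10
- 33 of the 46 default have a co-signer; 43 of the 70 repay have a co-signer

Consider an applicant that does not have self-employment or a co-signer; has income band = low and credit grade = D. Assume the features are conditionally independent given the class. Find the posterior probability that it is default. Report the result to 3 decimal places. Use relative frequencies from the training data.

0.945

default: (46/116) × (39/46) × (18/46) × (32/46) × (13/46) ≈ 0.0258642
repay: (70/116) × (37/70) × (6/70) × (10/70) × (27/70) ≈ 0.00150648
P(default | x) = 0.0258642 / 0.02737068 ≈ 0.945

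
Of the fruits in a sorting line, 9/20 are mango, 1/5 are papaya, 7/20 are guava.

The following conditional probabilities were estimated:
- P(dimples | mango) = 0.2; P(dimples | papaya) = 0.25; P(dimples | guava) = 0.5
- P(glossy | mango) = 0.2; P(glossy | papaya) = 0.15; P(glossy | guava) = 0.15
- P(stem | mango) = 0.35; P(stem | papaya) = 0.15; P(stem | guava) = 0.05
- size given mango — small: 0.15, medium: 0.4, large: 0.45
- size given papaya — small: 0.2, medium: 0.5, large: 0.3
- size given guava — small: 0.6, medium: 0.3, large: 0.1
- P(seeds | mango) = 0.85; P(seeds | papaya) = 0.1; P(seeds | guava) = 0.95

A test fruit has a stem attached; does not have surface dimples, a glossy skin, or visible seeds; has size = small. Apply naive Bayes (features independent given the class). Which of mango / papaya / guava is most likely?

papaya

mango: 0.45 × (1−0.2) × (1−0.2) × 0.35 × 0.15 × (1−0.85) = 0.002268
papaya: 0.2 × (1−0.25) × (1−0.15) × 0.15 × 0.2 × (1−0.1) = 0.0034425
guava: 0.35 × (1−0.5) × (1−0.15) × 0.05 × 0.6 × (1−0.95) = 0.000223125
Highest score → papaya.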